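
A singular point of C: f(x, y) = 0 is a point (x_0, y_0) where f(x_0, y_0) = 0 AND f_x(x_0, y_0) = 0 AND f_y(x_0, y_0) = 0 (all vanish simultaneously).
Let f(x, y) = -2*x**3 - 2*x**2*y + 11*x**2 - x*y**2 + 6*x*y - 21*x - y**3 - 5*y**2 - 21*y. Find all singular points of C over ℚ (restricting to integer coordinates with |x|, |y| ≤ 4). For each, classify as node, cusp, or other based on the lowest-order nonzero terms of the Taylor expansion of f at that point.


Singular points: {(3, -3)}; classification: node.

Compute partial derivatives:
  f_x = -6*x**2 - 4*x*y + 22*x - y**2 + 6*y - 21.
  f_y = -2*x**2 - 2*x*y + 6*x - 3*y**2 - 10*y - 21.
Scan x_0 ∈ {−4, ..., 4}. For each x_0, f_y(x_0, y) is a polynomial in y; find its integer roots y ∈ {−4, ..., 4}, then test f_x and f at those candidates.
  x = -4: f_y(-4, y) = -3*y**2 - 2*y - 77; no integer root y with |y| ≤ 4.
  x = -3: f_y(-3, y) = -3*y**2 - 4*y - 57; no integer root y with |y| ≤ 4.
  x = -2: f_y(-2, y) = -3*y**2 - 6*y - 41; no integer root y with |y| ≤ 4.
  x = -1: f_y(-1, y) = -3*y**2 - 8*y - 29; no integer root y with |y| ≤ 4.
  x = 0: f_y(0, y) = -3*y**2 - 10*y - 21; no integer root y with |y| ≤ 4.
  x = 1: f_y(1, y) = -3*y**2 - 12*y - 17; no integer root y with |y| ≤ 4.
  x = 2: f_y(2, y) = -3*y**2 - 14*y - 17; no integer root y with |y| ≤ 4.
  x = 3: f_y(3, y) = -3*y**2 - 16*y - 21; vanishes at y ∈ {-3}. (3, -3): f_x = 0, f = 0 — SINGULAR.
  x = 4: f_y(4, y) = -3*y**2 - 18*y - 29; no integer root y with |y| ≤ 4.
Only singular point on the grid: (3, -3).
Classify: substitute x = 3 + u, y = -3 + v and expand: f = -2*u**3 - 2*u**2*v - u**2 - u*v**2 - v**3 + v**2.
No constant or linear terms (consistent with a singular point). Quadratic part: -u**2 + v**2. Cubic part: -2*u**3 - 2*u**2*v - u*v**2 - v**3.
The quadratic part v**2 - u**2 = (v − u)(v + u) splits into two distinct linear factors, so there are two distinct tangent lines y − -3 = ±(x − 3) — this is a node (ordinary double point).
Classification: node.


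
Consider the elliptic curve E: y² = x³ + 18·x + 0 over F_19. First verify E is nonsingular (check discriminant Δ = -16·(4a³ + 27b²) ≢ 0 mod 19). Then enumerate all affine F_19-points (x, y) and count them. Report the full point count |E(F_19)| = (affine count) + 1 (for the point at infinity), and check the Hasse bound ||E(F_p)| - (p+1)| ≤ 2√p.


Affine points = {(0, 0), (1, 0), (2, 5), (2, 14), (3, 9), (3, 10), (5, 5), (5, 14), (6, 1), (6, 18), (9, 6), (9, 13), (11, 3), (11, 16), (12, 5), (12, 14), (15, 4), (15, 15), (18, 0)}; affine count = 19; |E(F_19)| = 20.

Discriminant check: Δ ∝ 4a³ + 27b² = 4·18³ + 27·0² = 4·5832 + 27·0 ≡ 15 (mod 19). Nonzero ⇒ E is nonsingular.
For each x ∈ F_19, compute rhs = x³ + 18·x + 0 mod 19, then count y ∈ F_19 with y² ≡ rhs.
  x = 0: rhs = 0, matching y values: 0 (1 points).
  x = 1: rhs = 0, matching y values: 0 (1 points).
  x = 2: rhs = 6, matching y values: 5, 14 (2 points).
  x = 3: rhs = 5, matching y values: 9, 10 (2 points).
  x = 4: rhs = 3, matching y values: none (0 points).
  x = 5: rhs = 6, matching y values: 5, 14 (2 points).
  x = 6: rhs = 1, matching y values: 1, 18 (2 points).
  x = 7: rhs = 13, matching y values: none (0 points).
  x = 8: rhs = 10, matching y values: none (0 points).
  x = 9: rhs = 17, matching y values: 6, 13 (2 points).
  x = 10: rhs = 2, matching y values: none (0 points).
  x = 11: rhs = 9, matching y values: 3, 16 (2 points).
  x = 12: rhs = 6, matching y values: 5, 14 (2 points).
  x = 13: rhs = 18, matching y values: none (0 points).
  x = 14: rhs = 13, matching y values: none (0 points).
  x = 15: rhs = 16, matching y values: 4, 15 (2 points).
  x = 16: rhs = 14, matching y values: none (0 points).
  x = 17: rhs = 13, matching y values: none (0 points).
  x = 18: rhs = 0, matching y values: 0 (1 points).
Total affine count: 19.
Full point count |E(F_19)| = 19 + 1 = 20.
Hasse bound: |20 − (19+1)| = |0| = 0 ≤ 2√19 ≈ 8.7178 ✓.


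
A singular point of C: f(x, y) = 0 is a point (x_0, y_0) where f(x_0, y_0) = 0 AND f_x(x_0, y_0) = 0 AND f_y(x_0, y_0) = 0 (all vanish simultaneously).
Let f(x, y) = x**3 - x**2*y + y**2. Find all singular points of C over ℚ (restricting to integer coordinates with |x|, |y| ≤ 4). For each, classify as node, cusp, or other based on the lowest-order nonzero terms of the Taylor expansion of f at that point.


Singular points: {(0, 0)}; classification: cusp.

Compute partial derivatives:
  f_x = 3*x**2 - 2*x*y.
  f_y = -x**2 + 2*y.
Scan x_0 ∈ {−4, ..., 4}. For each x_0, f_y(x_0, y) is a polynomial in y; find its integer roots y ∈ {−4, ..., 4}, then test f_x and f at those candidates.
  x = -4: f_y(-4, y) = 2*y - 16; no integer root y with |y| ≤ 4.
  x = -3: f_y(-3, y) = 2*y - 9; no integer root y with |y| ≤ 4.
  x = -2: f_y(-2, y) = 2*y - 4; vanishes at y ∈ {2}. (-2, 2): f_x = 20 ≠ 0.
  x = -1: f_y(-1, y) = 2*y - 1; no integer root y with |y| ≤ 4.
  x = 0: f_y(0, y) = 2*y; vanishes at y ∈ {0}. (0, 0): f_x = 0, f = 0 — SINGULAR.
  x = 1: f_y(1, y) = 2*y - 1; no integer root y with |y| ≤ 4.
  x = 2: f_y(2, y) = 2*y - 4; vanishes at y ∈ {2}. (2, 2): f_x = 4 ≠ 0.
  x = 3: f_y(3, y) = 2*y - 9; no integer root y with |y| ≤ 4.
  x = 4: f_y(4, y) = 2*y - 16; no integer root y with |y| ≤ 4.
Only singular point on the grid: (0, 0).
Classify: substitute x = 0 + u, y = 0 + v and expand: f = u**3 - u**2*v + v**2.
No constant or linear terms (consistent with a singular point). Quadratic part: v**2. Cubic part: u**3 - u**2*v.
The quadratic part v**2 is a perfect square, so there is a single (double) tangent line v = 0, i.e. y = 0. Restricting the cubic part to that line (v = 0) leaves u**3 ≠ 0, so f is not divisible by v and the branch is v² ≈ -u**3 to lowest order — this is a cusp.
Classification: cusp.


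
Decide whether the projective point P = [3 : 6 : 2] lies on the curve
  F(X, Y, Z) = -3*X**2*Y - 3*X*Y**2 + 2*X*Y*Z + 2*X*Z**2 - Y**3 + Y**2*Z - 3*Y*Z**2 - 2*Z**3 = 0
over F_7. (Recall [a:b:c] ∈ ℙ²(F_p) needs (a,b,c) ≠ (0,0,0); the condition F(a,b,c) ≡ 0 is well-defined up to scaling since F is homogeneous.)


F(3,6,2) ≡ 1 (mod 7); P is NOT on the curve.

Evaluate F(3, 6, 2) term-by-term (mod 7).
  -3*X**2*Y ↦ -3·9·6·1 = -162
  -3*X*Y**2 ↦ -3·3·36·1 = -324
  2*X*Y*Z ↦ 2·3·6·2 = 72
  2*X*Z**2 ↦ 2·3·1·4 = 24
  -Y**3 ↦ -1·1·216·1 = -216
  Y**2*Z ↦ 1·1·36·2 = 72
  -3*Y*Z**2 ↦ -3·1·6·4 = -72
  -2*Z**3 ↦ -2·1·1·8 = -16
Sum: F(3, 6, 2) = (-162) + (-324) + (72) + (24) + (-216) + (72) + (-72) + (-16) = -622.
Reducing mod 7: -622 ≡ 1 (mod 7).
Since F(a, b, c) ≡ 1 ≠ 0 (mod 7), P does NOT lie on the curve.


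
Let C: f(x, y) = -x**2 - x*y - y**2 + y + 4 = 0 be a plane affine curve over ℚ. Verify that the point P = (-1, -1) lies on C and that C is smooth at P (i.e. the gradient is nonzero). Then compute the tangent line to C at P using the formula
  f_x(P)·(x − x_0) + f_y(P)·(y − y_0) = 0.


Tangent line at P: 3*x + 4*y + 7 = 0.

Step 1: f(-1, -1) = 0, so P lies on C.
Step 2: partial derivatives
  f_x(x, y) = -2*x - y, f_y(x, y) = -x - 2*y + 1.
  f_x(P) = 3, f_y(P) = 4 (gradient nonzero, so P is smooth).
Step 3: tangent line at P: 3·(x − -1) + 4·(y − -1) = 0.
Expanding: 3*x + 4*y + 7 = 0.


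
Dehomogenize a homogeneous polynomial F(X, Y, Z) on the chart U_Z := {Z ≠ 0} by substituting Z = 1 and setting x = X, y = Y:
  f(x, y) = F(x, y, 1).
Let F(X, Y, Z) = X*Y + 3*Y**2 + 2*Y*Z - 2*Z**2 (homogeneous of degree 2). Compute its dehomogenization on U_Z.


f(x, y) = x*y + 3*y**2 + 2*y - 2

On U_Z we set Z = 1. Each monomial c·X^i·Y^j·Z^k in F becomes c·x^i·y^j·1^k = c·x^i·y^j.
Substituting Z = 1: F(X, Y, 1) = x*y + 3*y**2 + 2*y - 2.
Note: deg(f) ≤ deg(F) = 2; strict inequality happens when F is divisible by Z (lost terms).


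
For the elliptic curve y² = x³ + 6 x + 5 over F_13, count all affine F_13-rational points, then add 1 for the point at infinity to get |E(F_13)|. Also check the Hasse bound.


Affine points = {(1, 5), (1, 8), (2, 5), (2, 8), (5, 2), (5, 11), (6, 6), (6, 7), (7, 0), (10, 5), (10, 8)}; affine count = 11; |E(F_13)| = 12.

Discriminant check: Δ ∝ 4a³ + 27b² = 4·6³ + 27·5² = 4·216 + 27·25 ≡ 5 (mod 13). Nonzero ⇒ E is nonsingular.
For each x ∈ F_13, compute rhs = x³ + 6·x + 5 mod 13, then count y ∈ F_13 with y² ≡ rhs.
  x = 0: rhs = 5, matching y values: none (0 points).
  x = 1: rhs = 12, matching y values: 5, 8 (2 points).
  x = 2: rhs = 12, matching y values: 5, 8 (2 points).
  x = 3: rhs = 11, matching y values: none (0 points).
  x = 4: rhs = 2, matching y values: none (0 points).
  x = 5: rhs = 4, matching y values: 2, 11 (2 points).
  x = 6: rhs = 10, matching y values: 6, 7 (2 points).
  x = 7: rhs = 0, matching y values: 0 (1 points).
  x = 8: rhs = 6, matching y values: none (0 points).
  x = 9: rhs = 8, matching y values: none (0 points).
  x = 10: rhs = 12, matching y values: 5, 8 (2 points).
  x = 11: rhs = 11, matching y values: none (0 points).
  x = 12: rhs = 11, matching y values: none (0 points).
Total affine count: 11.
Full point count |E(F_13)| = 11 + 1 = 12.
Hasse bound: |12 − (13+1)| = |-2| = 2 ≤ 2√13 ≈ 7.2111 ✓.


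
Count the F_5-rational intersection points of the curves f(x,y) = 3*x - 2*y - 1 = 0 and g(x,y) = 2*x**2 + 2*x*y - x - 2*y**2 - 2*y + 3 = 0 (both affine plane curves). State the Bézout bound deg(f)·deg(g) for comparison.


Common zeros: ∅; count = 0; Bézout bound = 2.

deg(f) = 1, deg(g) = 2, so Bézout bound = 2.
Scan x ∈ F_5. For each x, list the y ∈ F_5 with f(x, y) ≡ 0 and those with g(x, y) ≡ 0 (mod 5); the common zeros in that column are the intersection.
  x = 0: f ≡ 0 at y ∈ {2}; g ≡ 0 at y ∈ ∅; common: ∅.
  x = 1: f ≡ 0 at y ∈ {1}; g ≡ 0 at y ∈ ∅; common: ∅.
  x = 2: f ≡ 0 at y ∈ {0}; g ≡ 0 at y ∈ {2, 4}; common: ∅.
  x = 3: f ≡ 0 at y ∈ {4}; g ≡ 0 at y ∈ {1}; common: ∅.
  x = 4: f ≡ 0 at y ∈ {3}; g ≡ 0 at y ∈ {1, 2}; common: ∅.
Collecting: common zeros = ∅, so the count is 0.
Comparison with the Bézout bound: 0 ≤ 2 = deg(f)·deg(g), as expected for curves with no common component (the affine F_5-count falls short of the bound because intersections may lie at infinity, over extension fields, or carry multiplicity).


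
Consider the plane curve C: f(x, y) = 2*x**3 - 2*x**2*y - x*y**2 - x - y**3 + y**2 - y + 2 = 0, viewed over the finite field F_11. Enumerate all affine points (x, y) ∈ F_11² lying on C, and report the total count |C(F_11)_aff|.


Affine F_11-points: {(1, 2), (1, 3), (1, 6), (4, 6), (5, 2), (5, 7), (5, 9), (6, 5), (6, 7), (7, 2), (7, 7), (10, 8)}; count = 12.

For each of the 121 pairs (x, y) ∈ F_11², evaluate f(x, y) mod 11. Record the zeros.
  x = 0: [0↦2, 1↦1, 2↦7, 3↦3, 4↦5, 5↦7, 6↦3, 7↦9, 8↦8, 9↦5, 10↦5]  zeros at y ∈ ∅
  x = 1: [0↦3, 1↦10, 2↦0, 3↦0, 4↦4, 5↦6, 6↦0, 7↦2, 8↦6, 9↦6, 10↦7]  zeros at y ∈ {2, 3, 6}
  x = 2: [0↦5, 1↦5, 2↦8, 3↦8, 4↦10, 5↦8, 6↦7, 7↦1, 8↦6, 9↦5, 10↦3]  zeros at y ∈ ∅
  x = 3: [0↦9, 1↦9, 2↦10, 3↦6, 4↦2, 5↦3, 6↦3, 7↦7, 8↦9, 9↦3, 10↦5]  zeros at y ∈ ∅
  x = 4: [0↦5, 1↦1, 2↦7, 3↦6, 4↦3, 5↦3, 6↦0, 7↦10, 8↦5, 9↦1, 10↦3]  zeros at y ∈ {6}
  x = 5: [0↦5, 1↦4, 2↦0, 3↦9, 4↦3, 5↦9, 6↦10, 7↦0, 8↦6, 9↦0, 10↦9]  zeros at y ∈ {2, 7, 9}
  x = 6: [0↦10, 1↦8, 2↦1, 3↦5, 4↦3, 5↦0, 6↦1, 7↦0, 8↦2, 9↦1, 10↦2]  zeros at y ∈ {5, 7}
  x = 7: [0↦10, 1↦3, 2↦0, 3↦6, 4↦4, 5↦10, 6↦7, 7↦0, 8↦5, 9↦5, 10↦5]  zeros at y ∈ {2, 7}
  x = 8: [0↦6, 1↦1, 2↦9, 3↦2, 4↦7, 5↦7, 6↦7, 7↦1, 8↦5, 9↦2, 10↦8]  zeros at y ∈ ∅
  x = 9: [0↦10, 1↦3, 2↦7, 3↦5, 4↦2, 5↦3, 6↦2, 7↦4, 8↦3, 9↦4, 10↦1]  zeros at y ∈ ∅
  x = 10: [0↦1, 1↦10, 2↦6, 3↦5, 4↦1, 5↦10, 6↦4, 7↦10, 8↦0, 9↦1, 10↦7]  zeros at y ∈ {8}
Collecting zeros: affine points = {(1, 2), (1, 3), (1, 6), (4, 6), (5, 2), (5, 7), (5, 9), (6, 5), (6, 7), (7, 2), (7, 7), (10, 8)}.
Total count |C(F_11)_aff| = 12.


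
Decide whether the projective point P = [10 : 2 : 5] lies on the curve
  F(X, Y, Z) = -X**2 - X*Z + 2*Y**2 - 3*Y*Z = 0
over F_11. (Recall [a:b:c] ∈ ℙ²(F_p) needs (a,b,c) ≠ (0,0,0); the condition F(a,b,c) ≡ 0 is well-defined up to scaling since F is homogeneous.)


F(10,2,5) ≡ 4 (mod 11); P is NOT on the curve.

Evaluate F(10, 2, 5) term-by-term (mod 11).
  -X**2 ↦ -1·100·1·1 = -100
  -X*Z ↦ -1·10·1·5 = -50
  2*Y**2 ↦ 2·1·4·1 = 8
  -3*Y*Z ↦ -3·1·2·5 = -30
Sum: F(10, 2, 5) = (-100) + (-50) + (8) + (-30) = -172.
Reducing mod 11: -172 ≡ 4 (mod 11).
Since F(a, b, c) ≡ 4 ≠ 0 (mod 11), P does NOT lie on the curve.


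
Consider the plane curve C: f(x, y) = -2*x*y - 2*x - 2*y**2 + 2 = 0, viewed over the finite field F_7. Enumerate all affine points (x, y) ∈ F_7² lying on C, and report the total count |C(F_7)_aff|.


Affine F_7-points: {(0, 1), (0, 6), (1, 0), (1, 6), (2, 6), (3, 5), (3, 6), (4, 4), (4, 6), (5, 3), (5, 6), (6, 2), (6, 6)}; count = 13.

For each of the 49 pairs (x, y) ∈ F_7², evaluate f(x, y) mod 7. Record the zeros.
  x = 0: [0↦2, 1↦0, 2↦1, 3↦5, 4↦5, 5↦1, 6↦0]  zeros at y ∈ {1, 6}
  x = 1: [0↦0, 1↦3, 2↦2, 3↦4, 4↦2, 5↦3, 6↦0]  zeros at y ∈ {0, 6}
  x = 2: [0↦5, 1↦6, 2↦3, 3↦3, 4↦6, 5↦5, 6↦0]  zeros at y ∈ {6}
  x = 3: [0↦3, 1↦2, 2↦4, 3↦2, 4↦3, 5↦0, 6↦0]  zeros at y ∈ {5, 6}
  x = 4: [0↦1, 1↦5, 2↦5, 3↦1, 4↦0, 5↦2, 6↦0]  zeros at y ∈ {4, 6}
  x = 5: [0↦6, 1↦1, 2↦6, 3↦0, 4↦4, 5↦4, 6↦0]  zeros at y ∈ {3, 6}
  x = 6: [0↦4, 1↦4, 2↦0, 3↦6, 4↦1, 5↦6, 6↦0]  zeros at y ∈ {2, 6}
Collecting zeros: affine points = {(0, 1), (0, 6), (1, 0), (1, 6), (2, 6), (3, 5), (3, 6), (4, 4), (4, 6), (5, 3), (5, 6), (6, 2), (6, 6)}.
Total count |C(F_7)_aff| = 13.


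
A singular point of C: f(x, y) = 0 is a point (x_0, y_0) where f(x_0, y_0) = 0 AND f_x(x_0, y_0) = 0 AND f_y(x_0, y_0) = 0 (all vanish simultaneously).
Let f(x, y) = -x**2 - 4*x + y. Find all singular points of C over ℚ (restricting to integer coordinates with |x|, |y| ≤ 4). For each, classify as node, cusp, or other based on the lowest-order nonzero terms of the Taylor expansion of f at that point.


No singular points in the scanned grid; C is smooth there.

Compute partial derivatives:
  f_x = -2*x - 4.
  f_y = 1.
f_y = 1 is a nonzero constant, so f_y never vanishes: no point (x, y) can satisfy f = f_x = f_y = 0. In particular no (x, y) ∈ {−4, ..., 4}² is singular; the curve is smooth.


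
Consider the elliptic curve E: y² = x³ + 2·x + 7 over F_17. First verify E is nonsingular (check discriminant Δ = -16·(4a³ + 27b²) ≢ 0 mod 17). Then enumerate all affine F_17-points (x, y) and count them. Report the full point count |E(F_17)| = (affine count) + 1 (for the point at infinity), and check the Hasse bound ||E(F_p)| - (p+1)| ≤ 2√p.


Affine points = {(2, 6), (2, 11), (8, 5), (8, 12), (11, 0), (12, 5), (12, 12), (14, 5), (14, 12), (16, 2), (16, 15)}; affine count = 11; |E(F_17)| = 12.

Discriminant check: Δ ∝ 4a³ + 27b² = 4·2³ + 27·7² = 4·8 + 27·49 ≡ 12 (mod 17). Nonzero ⇒ E is nonsingular.
For each x ∈ F_17, compute rhs = x³ + 2·x + 7 mod 17, then count y ∈ F_17 with y² ≡ rhs.
  x = 0: rhs = 7, matching y values: none (0 points).
  x = 1: rhs = 10, matching y values: none (0 points).
  x = 2: rhs = 2, matching y values: 6, 11 (2 points).
  x = 3: rhs = 6, matching y values: none (0 points).
  x = 4: rhs = 11, matching y values: none (0 points).
  x = 5: rhs = 6, matching y values: none (0 points).
  x = 6: rhs = 14, matching y values: none (0 points).
  x = 7: rhs = 7, matching y values: none (0 points).
  x = 8: rhs = 8, matching y values: 5, 12 (2 points).
  x = 9: rhs = 6, matching y values: none (0 points).
  x = 10: rhs = 7, matching y values: none (0 points).
  x = 11: rhs = 0, matching y values: 0 (1 points).
  x = 12: rhs = 8, matching y values: 5, 12 (2 points).
  x = 13: rhs = 3, matching y values: none (0 points).
  x = 14: rhs = 8, matching y values: 5, 12 (2 points).
  x = 15: rhs = 12, matching y values: none (0 points).
  x = 16: rhs = 4, matching y values: 2, 15 (2 points).
Total affine count: 11.
Full point count |E(F_17)| = 11 + 1 = 12.
Hasse bound: |12 − (17+1)| = |-6| = 6 ≤ 2√17 ≈ 8.2462 ✓.


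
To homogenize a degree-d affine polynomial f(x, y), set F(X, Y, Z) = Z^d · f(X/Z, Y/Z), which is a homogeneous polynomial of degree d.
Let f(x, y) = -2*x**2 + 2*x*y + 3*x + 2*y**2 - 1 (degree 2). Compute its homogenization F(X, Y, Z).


F(X, Y, Z) = -2*X**2 + 2*X*Y + 3*X*Z + 2*Y**2 - Z**2

deg(f) = 2.
Substitute x = X/Z, y = Y/Z into f, then multiply by Z^2.
  monomial -2·x^2·y^0 ↦ -2·X^2·Y^0·Z^0.
  monomial 2·x^1·y^1 ↦ 2·X^1·Y^1·Z^0.
  monomial 3·x^1·y^0 ↦ 3·X^1·Y^0·Z^1.
  monomial 2·x^0·y^2 ↦ 2·X^0·Y^2·Z^0.
  monomial -1·x^0·y^0 ↦ -1·X^0·Y^0·Z^2.
Collecting: F(X, Y, Z) = -2*X**2 + 2*X*Y + 3*X*Z + 2*Y**2 - Z**2.


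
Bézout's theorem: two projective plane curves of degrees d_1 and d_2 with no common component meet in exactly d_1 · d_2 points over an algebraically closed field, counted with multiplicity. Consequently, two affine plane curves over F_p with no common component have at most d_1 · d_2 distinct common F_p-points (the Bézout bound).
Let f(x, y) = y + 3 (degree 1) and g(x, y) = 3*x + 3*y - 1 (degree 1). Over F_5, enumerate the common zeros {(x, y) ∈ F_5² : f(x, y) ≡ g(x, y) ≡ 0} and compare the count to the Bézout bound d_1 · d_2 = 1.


Common zeros: {(0, 2)}; count = 1; Bézout bound = 1.

deg(f) = 1, deg(g) = 1, so Bézout bound = 1.
Scan x ∈ F_5. For each x, list the y ∈ F_5 with f(x, y) ≡ 0 and those with g(x, y) ≡ 0 (mod 5); the common zeros in that column are the intersection.
  x = 0: f ≡ 0 at y ∈ {2}; g ≡ 0 at y ∈ {2}; common: {2}.
  x = 1: f ≡ 0 at y ∈ {2}; g ≡ 0 at y ∈ {1}; common: ∅.
  x = 2: f ≡ 0 at y ∈ {2}; g ≡ 0 at y ∈ {0}; common: ∅.
  x = 3: f ≡ 0 at y ∈ {2}; g ≡ 0 at y ∈ {4}; common: ∅.
  x = 4: f ≡ 0 at y ∈ {2}; g ≡ 0 at y ∈ {3}; common: ∅.
Collecting: common zeros = {(0, 2)}, so the count is 1.
Comparison with the Bézout bound: 1 ≤ 1 = deg(f)·deg(g), as expected for curves with no common component (the bound is attained).


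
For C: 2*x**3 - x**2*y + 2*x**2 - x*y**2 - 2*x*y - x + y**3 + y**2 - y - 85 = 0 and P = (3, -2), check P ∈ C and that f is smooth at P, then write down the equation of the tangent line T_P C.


Tangent line at P: 77*x + 4*y - 223 = 0.

Step 1: f(3, -2) = 0, so P lies on C.
Step 2: partial derivatives
  f_x(x, y) = 6*x**2 - 2*x*y + 4*x - y**2 - 2*y - 1, f_y(x, y) = -x**2 - 2*x*y - 2*x + 3*y**2 + 2*y - 1.
  f_x(P) = 77, f_y(P) = 4 (gradient nonzero, so P is smooth).
Step 3: tangent line at P: 77·(x − 3) + 4·(y − -2) = 0.
Expanding: 77*x + 4*y - 223 = 0.


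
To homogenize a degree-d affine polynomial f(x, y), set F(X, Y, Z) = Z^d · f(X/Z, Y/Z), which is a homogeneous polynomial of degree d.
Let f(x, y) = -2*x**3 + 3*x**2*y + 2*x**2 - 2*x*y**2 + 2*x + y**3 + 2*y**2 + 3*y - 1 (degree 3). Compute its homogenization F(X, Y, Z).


F(X, Y, Z) = -2*X**3 + 3*X**2*Y + 2*X**2*Z - 2*X*Y**2 + 2*X*Z**2 + Y**3 + 2*Y**2*Z + 3*Y*Z**2 - Z**3

deg(f) = 3.
Substitute x = X/Z, y = Y/Z into f, then multiply by Z^3.
  monomial -2·x^3·y^0 ↦ -2·X^3·Y^0·Z^0.
  monomial 3·x^2·y^1 ↦ 3·X^2·Y^1·Z^0.
  monomial 2·x^2·y^0 ↦ 2·X^2·Y^0·Z^1.
  monomial -2·x^1·y^2 ↦ -2·X^1·Y^2·Z^0.
  monomial 2·x^1·y^0 ↦ 2·X^1·Y^0·Z^2.
  monomial 1·x^0·y^3 ↦ 1·X^0·Y^3·Z^0.
  monomial 2·x^0·y^2 ↦ 2·X^0·Y^2·Z^1.
  monomial 3·x^0·y^1 ↦ 3·X^0·Y^1·Z^2.
  monomial -1·x^0·y^0 ↦ -1·X^0·Y^0·Z^3.
Collecting: F(X, Y, Z) = -2*X**3 + 3*X**2*Y + 2*X**2*Z - 2*X*Y**2 + 2*X*Z**2 + Y**3 + 2*Y**2*Z + 3*Y*Z**2 - Z**3.


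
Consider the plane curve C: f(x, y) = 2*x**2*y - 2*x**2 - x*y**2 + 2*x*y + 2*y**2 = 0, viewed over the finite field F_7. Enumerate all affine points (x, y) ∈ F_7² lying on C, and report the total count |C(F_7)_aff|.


Affine F_7-points: {(0, 0), (2, 3), (3, 5), (4, 3), (5, 1), (5, 5)}; count = 6.

For each of the 49 pairs (x, y) ∈ F_7², evaluate f(x, y) mod 7. Record the zeros.
  x = 0: [0↦0, 1↦2, 2↦1, 3↦4, 4↦4, 5↦1, 6↦2]  zeros at y ∈ {0}
  x = 1: [0↦5, 1↦3, 2↦3, 3↦5, 4↦2, 5↦1, 6↦2]  zeros at y ∈ ∅
  x = 2: [0↦6, 1↦4, 2↦2, 3↦0, 4↦5, 5↦3, 6↦1]  zeros at y ∈ {3}
  x = 3: [0↦3, 1↦5, 2↦5, 3↦3, 4↦6, 5↦0, 6↦6]  zeros at y ∈ {5}
  x = 4: [0↦3, 1↦6, 2↦5, 3↦0, 4↦5, 5↦6, 6↦3]  zeros at y ∈ {3}
  x = 5: [0↦6, 1↦0, 2↦2, 3↦5, 4↦2, 5↦0, 6↦6]  zeros at y ∈ {1, 5}
  x = 6: [0↦5, 1↦1, 2↦3, 3↦4, 4↦4, 5↦3, 6↦1]  zeros at y ∈ ∅
Collecting zeros: affine points = {(0, 0), (2, 3), (3, 5), (4, 3), (5, 1), (5, 5)}.
Total count |C(F_7)_aff| = 6.


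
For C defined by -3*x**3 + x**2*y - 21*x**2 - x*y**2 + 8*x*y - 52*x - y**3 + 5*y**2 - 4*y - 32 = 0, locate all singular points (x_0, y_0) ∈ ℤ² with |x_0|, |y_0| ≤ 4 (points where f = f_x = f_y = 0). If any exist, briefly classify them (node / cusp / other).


Singular points: {(-2, 2)}; classification: node.

Compute partial derivatives:
  f_x = -9*x**2 + 2*x*y - 42*x - y**2 + 8*y - 52.
  f_y = x**2 - 2*x*y + 8*x - 3*y**2 + 10*y - 4.
Scan x_0 ∈ {−4, ..., 4}. For each x_0, f_y(x_0, y) is a polynomial in y; find its integer roots y ∈ {−4, ..., 4}, then test f_x and f at those candidates.
  x = -4: f_y(-4, y) = -3*y**2 + 18*y - 20; no integer root y with |y| ≤ 4.
  x = -3: f_y(-3, y) = -3*y**2 + 16*y - 19; no integer root y with |y| ≤ 4.
  x = -2: f_y(-2, y) = -3*y**2 + 14*y - 16; vanishes at y ∈ {2}. (-2, 2): f_x = 0, f = 0 — SINGULAR.
  x = -1: f_y(-1, y) = -3*y**2 + 12*y - 11; no integer root y with |y| ≤ 4.
  x = 0: f_y(0, y) = -3*y**2 + 10*y - 4; no integer root y with |y| ≤ 4.
  x = 1: f_y(1, y) = -3*y**2 + 8*y + 5; no integer root y with |y| ≤ 4.
  x = 2: f_y(2, y) = -3*y**2 + 6*y + 16; no integer root y with |y| ≤ 4.
  x = 3: f_y(3, y) = -3*y**2 + 4*y + 29; no integer root y with |y| ≤ 4.
  x = 4: f_y(4, y) = -3*y**2 + 2*y + 44; no integer root y with |y| ≤ 4.
Only singular point on the grid: (-2, 2).
Classify: substitute x = -2 + u, y = 2 + v and expand: f = -3*u**3 + u**2*v - u**2 - u*v**2 - v**3 + v**2.
No constant or linear terms (consistent with a singular point). Quadratic part: -u**2 + v**2. Cubic part: -3*u**3 + u**2*v - u*v**2 - v**3.
The quadratic part v**2 - u**2 = (v − u)(v + u) splits into two distinct linear factors, so there are two distinct tangent lines y − 2 = ±(x − -2) — this is a node (ordinary double point).
Classification: node.


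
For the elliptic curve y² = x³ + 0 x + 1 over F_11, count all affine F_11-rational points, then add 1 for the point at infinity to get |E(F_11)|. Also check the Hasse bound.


Affine points = {(0, 1), (0, 10), (2, 3), (2, 8), (5, 4), (5, 7), (7, 5), (7, 6), (9, 2), (9, 9), (10, 0)}; affine count = 11; |E(F_11)| = 12.

Discriminant check: Δ ∝ 4a³ + 27b² = 4·0³ + 27·1² = 4·0 + 27·1 ≡ 5 (mod 11). Nonzero ⇒ E is nonsingular.
For each x ∈ F_11, compute rhs = x³ + 0·x + 1 mod 11, then count y ∈ F_11 with y² ≡ rhs.
  x = 0: rhs = 1, matching y values: 1, 10 (2 points).
  x = 1: rhs = 2, matching y values: none (0 points).
  x = 2: rhs = 9, matching y values: 3, 8 (2 points).
  x = 3: rhs = 6, matching y values: none (0 points).
  x = 4: rhs = 10, matching y values: none (0 points).
  x = 5: rhs = 5, matching y values: 4, 7 (2 points).
  x = 6: rhs = 8, matching y values: none (0 points).
  x = 7: rhs = 3, matching y values: 5, 6 (2 points).
  x = 8: rhs = 7, matching y values: none (0 points).
  x = 9: rhs = 4, matching y values: 2, 9 (2 points).
  x = 10: rhs = 0, matching y values: 0 (1 points).
Total affine count: 11.
Full point count |E(F_11)| = 11 + 1 = 12.
Hasse bound: |12 − (11+1)| = |0| = 0 ≤ 2√11 ≈ 6.6332 ✓.


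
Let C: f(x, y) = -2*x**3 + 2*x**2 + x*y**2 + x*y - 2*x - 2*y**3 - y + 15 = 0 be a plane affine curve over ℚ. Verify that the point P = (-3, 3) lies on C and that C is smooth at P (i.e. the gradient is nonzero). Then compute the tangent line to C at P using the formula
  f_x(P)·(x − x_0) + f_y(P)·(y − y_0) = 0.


Tangent line at P: -56*x - 76*y + 60 = 0.

Step 1: f(-3, 3) = 0, so P lies on C.
Step 2: partial derivatives
  f_x(x, y) = -6*x**2 + 4*x + y**2 + y - 2, f_y(x, y) = 2*x*y + x - 6*y**2 - 1.
  f_x(P) = -56, f_y(P) = -76 (gradient nonzero, so P is smooth).
Step 3: tangent line at P: -56·(x − -3) + -76·(y − 3) = 0.
Expanding: -56*x - 76*y + 60 = 0.


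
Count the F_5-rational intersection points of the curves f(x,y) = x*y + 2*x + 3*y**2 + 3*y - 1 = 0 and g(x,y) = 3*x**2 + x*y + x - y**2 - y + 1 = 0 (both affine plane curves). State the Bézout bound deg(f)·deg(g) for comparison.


Common zeros: ∅; count = 0; Bézout bound = 4.

deg(f) = 2, deg(g) = 2, so Bézout bound = 4.
Scan x ∈ F_5. For each x, list the y ∈ F_5 with f(x, y) ≡ 0 and those with g(x, y) ≡ 0 (mod 5); the common zeros in that column are the intersection.
  x = 0: f ≡ 0 at y ∈ {1, 3}; g ≡ 0 at y ∈ {2}; common: ∅.
  x = 1: f ≡ 0 at y ∈ {3, 4}; g ≡ 0 at y ∈ {0}; common: ∅.
  x = 2: f ≡ 0 at y ∈ {2, 3}; g ≡ 0 at y ∈ {0, 1}; common: ∅.
  x = 3: f ≡ 0 at y ∈ {0, 3}; g ≡ 0 at y ∈ ∅; common: ∅.
  x = 4: f ≡ 0 at y ∈ {3}; g ≡ 0 at y ∈ {1, 2}; common: ∅.
Collecting: common zeros = ∅, so the count is 0.
Comparison with the Bézout bound: 0 ≤ 4 = deg(f)·deg(g), as expected for curves with no common component (the affine F_5-count falls short of the bound because intersections may lie at infinity, over extension fields, or carry multiplicity).


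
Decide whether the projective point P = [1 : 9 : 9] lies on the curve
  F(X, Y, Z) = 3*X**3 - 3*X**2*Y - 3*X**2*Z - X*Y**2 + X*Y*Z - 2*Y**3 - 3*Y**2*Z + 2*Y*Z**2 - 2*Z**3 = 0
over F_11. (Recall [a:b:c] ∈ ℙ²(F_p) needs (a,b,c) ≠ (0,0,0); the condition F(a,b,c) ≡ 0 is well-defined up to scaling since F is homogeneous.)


F(1,9,9) ≡ 0 (mod 11); P is on the curve.

Evaluate F(1, 9, 9) term-by-term (mod 11).
  3*X**3 ↦ 3·1·1·1 = 3
  -3*X**2*Y ↦ -3·1·9·1 = -27
  -3*X**2*Z ↦ -3·1·1·9 = -27
  -X*Y**2 ↦ -1·1·81·1 = -81
  X*Y*Z ↦ 1·1·9·9 = 81
  -2*Y**3 ↦ -2·1·729·1 = -1458
  -3*Y**2*Z ↦ -3·1·81·9 = -2187
  2*Y*Z**2 ↦ 2·1·9·81 = 1458
  -2*Z**3 ↦ -2·1·1·729 = -1458
Sum: F(1, 9, 9) = (3) + (-27) + (-27) + (-81) + (81) + (-1458) + (-2187) + (1458) + (-1458) = -3696.
Reducing mod 11: -3696 ≡ 0 (mod 11).
Since F(a, b, c) ≡ 0 (mod 11), P lies on the curve.


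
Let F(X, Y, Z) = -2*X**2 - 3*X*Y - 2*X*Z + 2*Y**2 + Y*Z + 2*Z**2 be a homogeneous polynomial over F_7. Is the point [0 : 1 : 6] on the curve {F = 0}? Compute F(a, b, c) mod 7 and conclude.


F(0,1,6) ≡ 3 (mod 7); P is NOT on the curve.

Evaluate F(0, 1, 6) term-by-term (mod 7).
  -2*X**2 ↦ -2·0·1·1 = 0
  -3*X*Y ↦ -3·0·1·1 = 0
  -2*X*Z ↦ -2·0·1·6 = 0
  2*Y**2 ↦ 2·1·1·1 = 2
  Y*Z ↦ 1·1·1·6 = 6
  2*Z**2 ↦ 2·1·1·36 = 72
Sum: F(0, 1, 6) = (0) + (0) + (0) + (2) + (6) + (72) = 80.
Reducing mod 7: 80 ≡ 3 (mod 7).
Since F(a, b, c) ≡ 3 ≠ 0 (mod 7), P does NOT lie on the curve.


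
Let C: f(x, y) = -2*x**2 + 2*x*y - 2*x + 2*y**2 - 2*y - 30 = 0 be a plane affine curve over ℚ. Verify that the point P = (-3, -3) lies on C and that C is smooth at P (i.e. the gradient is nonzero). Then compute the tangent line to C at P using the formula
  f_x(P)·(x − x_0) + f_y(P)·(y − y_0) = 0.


Tangent line at P: 4*x - 20*y - 48 = 0.

Step 1: f(-3, -3) = 0, so P lies on C.
Step 2: partial derivatives
  f_x(x, y) = -4*x + 2*y - 2, f_y(x, y) = 2*x + 4*y - 2.
  f_x(P) = 4, f_y(P) = -20 (gradient nonzero, so P is smooth).
Step 3: tangent line at P: 4·(x − -3) + -20·(y − -3) = 0.
Expanding: 4*x - 20*y - 48 = 0.


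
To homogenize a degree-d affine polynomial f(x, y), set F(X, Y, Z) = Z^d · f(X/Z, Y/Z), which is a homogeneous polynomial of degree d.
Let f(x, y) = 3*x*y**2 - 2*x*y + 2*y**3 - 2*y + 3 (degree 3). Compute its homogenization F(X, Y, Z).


F(X, Y, Z) = 3*X*Y**2 - 2*X*Y*Z + 2*Y**3 - 2*Y*Z**2 + 3*Z**3

deg(f) = 3.
Substitute x = X/Z, y = Y/Z into f, then multiply by Z^3.
  monomial 3·x^1·y^2 ↦ 3·X^1·Y^2·Z^0.
  monomial -2·x^1·y^1 ↦ -2·X^1·Y^1·Z^1.
  monomial 2·x^0·y^3 ↦ 2·X^0·Y^3·Z^0.
  monomial -2·x^0·y^1 ↦ -2·X^0·Y^1·Z^2.
  monomial 3·x^0·y^0 ↦ 3·X^0·Y^0·Z^3.
Collecting: F(X, Y, Z) = 3*X*Y**2 - 2*X*Y*Z + 2*Y**3 - 2*Y*Z**2 + 3*Z**3.


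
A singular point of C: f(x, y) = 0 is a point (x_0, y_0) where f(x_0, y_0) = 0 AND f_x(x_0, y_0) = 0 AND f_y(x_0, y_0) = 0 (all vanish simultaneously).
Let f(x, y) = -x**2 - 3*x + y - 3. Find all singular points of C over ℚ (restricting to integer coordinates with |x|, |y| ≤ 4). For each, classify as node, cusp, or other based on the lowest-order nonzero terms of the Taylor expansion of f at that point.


No singular points in the scanned grid; C is smooth there.

Compute partial derivatives:
  f_x = -2*x - 3.
  f_y = 1.
f_y = 1 is a nonzero constant, so f_y never vanishes: no point (x, y) can satisfy f = f_x = f_y = 0. In particular no (x, y) ∈ {−4, ..., 4}² is singular; the curve is smooth.


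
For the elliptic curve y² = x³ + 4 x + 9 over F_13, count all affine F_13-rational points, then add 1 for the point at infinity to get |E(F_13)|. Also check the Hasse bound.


Affine points = {(0, 3), (0, 10), (1, 1), (1, 12), (2, 5), (2, 8), (3, 3), (3, 10), (7, 4), (7, 9), (10, 3), (10, 10), (12, 2), (12, 11)}; affine count = 14; |E(F_13)| = 15.

Discriminant check: Δ ∝ 4a³ + 27b² = 4·4³ + 27·9² = 4·64 + 27·81 ≡ 12 (mod 13). Nonzero ⇒ E is nonsingular.
For each x ∈ F_13, compute rhs = x³ + 4·x + 9 mod 13, then count y ∈ F_13 with y² ≡ rhs.
  x = 0: rhs = 9, matching y values: 3, 10 (2 points).
  x = 1: rhs = 1, matching y values: 1, 12 (2 points).
  x = 2: rhs = 12, matching y values: 5, 8 (2 points).
  x = 3: rhs = 9, matching y values: 3, 10 (2 points).
  x = 4: rhs = 11, matching y values: none (0 points).
  x = 5: rhs = 11, matching y values: none (0 points).
  x = 6: rhs = 2, matching y values: none (0 points).
  x = 7: rhs = 3, matching y values: 4, 9 (2 points).
  x = 8: rhs = 7, matching y values: none (0 points).
  x = 9: rhs = 7, matching y values: none (0 points).
  x = 10: rhs = 9, matching y values: 3, 10 (2 points).
  x = 11: rhs = 6, matching y values: none (0 points).
  x = 12: rhs = 4, matching y values: 2, 11 (2 points).
Total affine count: 14.
Full point count |E(F_13)| = 14 + 1 = 15.
Hasse bound: |15 − (13+1)| = |1| = 1 ≤ 2√13 ≈ 7.2111 ✓.


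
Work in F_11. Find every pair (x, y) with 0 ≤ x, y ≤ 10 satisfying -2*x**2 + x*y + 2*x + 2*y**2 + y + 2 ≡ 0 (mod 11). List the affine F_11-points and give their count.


Affine F_11-points: {(2, 6), (2, 9), (4, 0), (4, 3), (7, 8), (7, 10), (8, 0), (8, 1), (9, 8), (9, 9), (10, 1), (10, 10)}; count = 12.

For each of the 121 pairs (x, y) ∈ F_11², evaluate f(x, y) mod 11. Record the zeros.
  x = 0: [0↦2, 1↦5, 2↦1, 3↦1, 4↦5, 5↦2, 6↦3, 7↦8, 8↦6, 9↦8, 10↦3]  zeros at y ∈ ∅
  x = 1: [0↦2, 1↦6, 2↦3, 3↦4, 4↦9, 5↦7, 6↦9, 7↦4, 8↦3, 9↦6, 10↦2]  zeros at y ∈ ∅
  x = 2: [0↦9, 1↦3, 2↦1, 3↦3, 4↦9, 5↦8, 6↦0, 7↦7, 8↦7, 9↦0, 10↦8]  zeros at y ∈ {6, 9}
  x = 3: [0↦1, 1↦7, 2↦6, 3↦9, 4↦5, 5↦5, 6↦9, 7↦6, 8↦7, 9↦1, 10↦10]  zeros at y ∈ ∅
  x = 4: [0↦0, 1↦7, 2↦7, 3↦0, 4↦8, 5↦9, 6↦3, 7↦1, 8↦3, 9↦9, 10↦8]  zeros at y ∈ {0, 3}
  x = 5: [0↦6, 1↦3, 2↦4, 3↦9, 4↦7, 5↦9, 6↦4, 7↦3, 8↦6, 9↦2, 10↦2]  zeros at y ∈ ∅
  x = 6: [0↦8, 1↦6, 2↦8, 3↦3, 4↦2, 5↦5, 6↦1, 7↦1, 8↦5, 9↦2, 10↦3]  zeros at y ∈ ∅
  x = 7: [0↦6, 1↦5, 2↦8, 3↦4, 4↦4, 5↦8, 6↦5, 7↦6, 8↦0, 9↦9, 10↦0]  zeros at y ∈ {8, 10}
  x = 8: [0↦0, 1↦0, 2↦4, 3↦1, 4↦2, 5↦7, 6↦5, 7↦7, 8↦2, 9↦1, 10↦4]  zeros at y ∈ {0, 1}
  x = 9: [0↦1, 1↦2, 2↦7, 3↦5, 4↦7, 5↦2, 6↦1, 7↦4, 8↦0, 9↦0, 10↦4]  zeros at y ∈ {8, 9}
  x = 10: [0↦9, 1↦0, 2↦6, 3↦5, 4↦8, 5↦4, 6↦4, 7↦8, 8↦5, 9↦6, 10↦0]  zeros at y ∈ {1, 10}
Collecting zeros: affine points = {(2, 6), (2, 9), (4, 0), (4, 3), (7, 8), (7, 10), (8, 0), (8, 1), (9, 8), (9, 9), (10, 1), (10, 10)}.
Total count |C(F_11)_aff| = 12.


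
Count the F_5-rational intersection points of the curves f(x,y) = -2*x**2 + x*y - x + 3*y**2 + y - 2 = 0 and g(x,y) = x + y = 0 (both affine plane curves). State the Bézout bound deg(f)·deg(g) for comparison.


Common zeros: {(4, 1)}; count = 1; Bézout bound = 2.

deg(f) = 2, deg(g) = 1, so Bézout bound = 2.
Scan x ∈ F_5. For each x, list the y ∈ F_5 with f(x, y) ≡ 0 and those with g(x, y) ≡ 0 (mod 5); the common zeros in that column are the intersection.
  x = 0: f ≡ 0 at y ∈ {4}; g ≡ 0 at y ∈ {0}; common: ∅.
  x = 1: f ≡ 0 at y ∈ {0, 1}; g ≡ 0 at y ∈ {4}; common: ∅.
  x = 2: f ≡ 0 at y ∈ ∅; g ≡ 0 at y ∈ {3}; common: ∅.
  x = 3: f ≡ 0 at y ∈ ∅; g ≡ 0 at y ∈ {2}; common: ∅.
  x = 4: f ≡ 0 at y ∈ {1, 4}; g ≡ 0 at y ∈ {1}; common: {1}.
Collecting: common zeros = {(4, 1)}, so the count is 1.
Comparison with the Bézout bound: 1 ≤ 2 = deg(f)·deg(g), as expected for curves with no common component (the affine F_5-count falls short of the bound because intersections may lie at infinity, over extension fields, or carry multiplicity).


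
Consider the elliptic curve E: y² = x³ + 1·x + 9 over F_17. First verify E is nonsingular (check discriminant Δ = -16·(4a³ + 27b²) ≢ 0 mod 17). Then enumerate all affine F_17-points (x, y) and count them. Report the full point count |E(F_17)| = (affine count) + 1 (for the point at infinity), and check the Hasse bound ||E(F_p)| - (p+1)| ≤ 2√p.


Affine points = {(0, 3), (0, 14), (2, 6), (2, 11), (4, 3), (4, 14), (7, 6), (7, 11), (8, 6), (8, 11), (9, 4), (9, 13), (10, 4), (10, 13), (11, 5), (11, 12), (12, 7), (12, 10), (13, 3), (13, 14), (14, 8), (14, 9), (15, 4), (15, 13)}; affine count = 24; |E(F_17)| = 25.

Discriminant check: Δ ∝ 4a³ + 27b² = 4·1³ + 27·9² = 4·1 + 27·81 ≡ 15 (mod 17). Nonzero ⇒ E is nonsingular.
For each x ∈ F_17, compute rhs = x³ + 1·x + 9 mod 17, then count y ∈ F_17 with y² ≡ rhs.
  x = 0: rhs = 9, matching y values: 3, 14 (2 points).
  x = 1: rhs = 11, matching y values: none (0 points).
  x = 2: rhs = 2, matching y values: 6, 11 (2 points).
  x = 3: rhs = 5, matching y values: none (0 points).
  x = 4: rhs = 9, matching y values: 3, 14 (2 points).
  x = 5: rhs = 3, matching y values: none (0 points).
  x = 6: rhs = 10, matching y values: none (0 points).
  x = 7: rhs = 2, matching y values: 6, 11 (2 points).
  x = 8: rhs = 2, matching y values: 6, 11 (2 points).
  x = 9: rhs = 16, matching y values: 4, 13 (2 points).
  x = 10: rhs = 16, matching y values: 4, 13 (2 points).
  x = 11: rhs = 8, matching y values: 5, 12 (2 points).
  x = 12: rhs = 15, matching y values: 7, 10 (2 points).
  x = 13: rhs = 9, matching y values: 3, 14 (2 points).
  x = 14: rhs = 13, matching y values: 8, 9 (2 points).
  x = 15: rhs = 16, matching y values: 4, 13 (2 points).
  x = 16: rhs = 7, matching y values: none (0 points).
Total affine count: 24.
Full point count |E(F_17)| = 24 + 1 = 25.
Hasse bound: |25 − (17+1)| = |7| = 7 ≤ 2√17 ≈ 8.2462 ✓.


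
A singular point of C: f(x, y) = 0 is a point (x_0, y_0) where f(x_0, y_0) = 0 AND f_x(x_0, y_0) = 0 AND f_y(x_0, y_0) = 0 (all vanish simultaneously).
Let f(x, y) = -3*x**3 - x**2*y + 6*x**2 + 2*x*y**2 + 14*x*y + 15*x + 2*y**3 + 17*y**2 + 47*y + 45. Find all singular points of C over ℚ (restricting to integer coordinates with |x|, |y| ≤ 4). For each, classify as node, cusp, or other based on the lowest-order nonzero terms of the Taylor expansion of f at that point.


Singular points: {(1, -3)}; classification: cusp.

Compute partial derivatives:
  f_x = -9*x**2 - 2*x*y + 12*x + 2*y**2 + 14*y + 15.
  f_y = -x**2 + 4*x*y + 14*x + 6*y**2 + 34*y + 47.
Scan x_0 ∈ {−4, ..., 4}. For each x_0, f_y(x_0, y) is a polynomial in y; find its integer roots y ∈ {−4, ..., 4}, then test f_x and f at those candidates.
  x = -4: f_y(-4, y) = 6*y**2 + 18*y - 25; no integer root y with |y| ≤ 4.
  x = -3: f_y(-3, y) = 6*y**2 + 22*y - 4; no integer root y with |y| ≤ 4.
  x = -2: f_y(-2, y) = 6*y**2 + 26*y + 15; no integer root y with |y| ≤ 4.
  x = -1: f_y(-1, y) = 6*y**2 + 30*y + 32; no integer root y with |y| ≤ 4.
  x = 0: f_y(0, y) = 6*y**2 + 34*y + 47; no integer root y with |y| ≤ 4.
  x = 1: f_y(1, y) = 6*y**2 + 38*y + 60; vanishes at y ∈ {-3}. (1, -3): f_x = 0, f = 0 — SINGULAR.
  x = 2: f_y(2, y) = 6*y**2 + 42*y + 71; no integer root y with |y| ≤ 4.
  x = 3: f_y(3, y) = 6*y**2 + 46*y + 80; no integer root y with |y| ≤ 4.
  x = 4: f_y(4, y) = 6*y**2 + 50*y + 87; no integer root y with |y| ≤ 4.
Only singular point on the grid: (1, -3).
Classify: substitute x = 1 + u, y = -3 + v and expand: f = -3*u**3 - u**2*v + 2*u*v**2 + 2*v**3 + v**2.
No constant or linear terms (consistent with a singular point). Quadratic part: v**2. Cubic part: -3*u**3 - u**2*v + 2*u*v**2 + 2*v**3.
The quadratic part v**2 is a perfect square, so there is a single (double) tangent line v = 0, i.e. y = -3. Restricting the cubic part to that line (v = 0) leaves -3*u**3 ≠ 0, so f is not divisible by v and the branch is v² ≈ 3*u**3 to lowest order — this is a cusp.
Classification: cusp.


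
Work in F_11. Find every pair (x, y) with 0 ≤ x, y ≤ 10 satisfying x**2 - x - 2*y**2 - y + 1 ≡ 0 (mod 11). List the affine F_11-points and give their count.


Affine F_11-points: {(0, 6), (0, 10), (1, 6), (1, 10), (2, 1), (2, 4), (5, 2), (5, 3), (7, 2), (7, 3), (10, 1), (10, 4)}; count = 12.

For each of the 121 pairs (x, y) ∈ F_11², evaluate f(x, y) mod 11. Record the zeros.
  x = 0: [0↦1, 1↦9, 2↦2, 3↦2, 4↦9, 5↦1, 6↦0, 7↦6, 8↦8, 9↦6, 10↦0]  zeros at y ∈ {6, 10}
  x = 1: [0↦1, 1↦9, 2↦2, 3↦2, 4↦9, 5↦1, 6↦0, 7↦6, 8↦8, 9↦6, 10↦0]  zeros at y ∈ {6, 10}
  x = 2: [0↦3, 1↦0, 2↦4, 3↦4, 4↦0, 5↦3, 6↦2, 7↦8, 8↦10, 9↦8, 10↦2]  zeros at y ∈ {1, 4}
  x = 3: [0↦7, 1↦4, 2↦8, 3↦8, 4↦4, 5↦7, 6↦6, 7↦1, 8↦3, 9↦1, 10↦6]  zeros at y ∈ ∅
  x = 4: [0↦2, 1↦10, 2↦3, 3↦3, 4↦10, 5↦2, 6↦1, 7↦7, 8↦9, 9↦7, 10↦1]  zeros at y ∈ ∅
  x = 5: [0↦10, 1↦7, 2↦0, 3↦0, 4↦7, 5↦10, 6↦9, 7↦4, 8↦6, 9↦4, 10↦9]  zeros at y ∈ {2, 3}
  x = 6: [0↦9, 1↦6, 2↦10, 3↦10, 4↦6, 5↦9, 6↦8, 7↦3, 8↦5, 9↦3, 10↦8]  zeros at y ∈ ∅
  x = 7: [0↦10, 1↦7, 2↦0, 3↦0, 4↦7, 5↦10, 6↦9, 7↦4, 8↦6, 9↦4, 10↦9]  zeros at y ∈ {2, 3}
  x = 8: [0↦2, 1↦10, 2↦3, 3↦3, 4↦10, 5↦2, 6↦1, 7↦7, 8↦9, 9↦7, 10↦1]  zeros at y ∈ ∅
  x = 9: [0↦7, 1↦4, 2↦8, 3↦8, 4↦4, 5↦7, 6↦6, 7↦1, 8↦3, 9↦1, 10↦6]  zeros at y ∈ ∅
  x = 10: [0↦3, 1↦0, 2↦4, 3↦4, 4↦0, 5↦3, 6↦2, 7↦8, 8↦10, 9↦8, 10↦2]  zeros at y ∈ {1, 4}
Collecting zeros: affine points = {(0, 6), (0, 10), (1, 6), (1, 10), (2, 1), (2, 4), (5, 2), (5, 3), (7, 2), (7, 3), (10, 1), (10, 4)}.
Total count |C(F_11)_aff| = 12.


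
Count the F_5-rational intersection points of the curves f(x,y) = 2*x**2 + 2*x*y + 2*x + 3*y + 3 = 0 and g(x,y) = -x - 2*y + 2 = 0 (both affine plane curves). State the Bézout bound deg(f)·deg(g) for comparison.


Common zeros: {(2, 0), (3, 2)}; count = 2; Bézout bound = 2.

deg(f) = 2, deg(g) = 1, so Bézout bound = 2.
Scan x ∈ F_5. For each x, list the y ∈ F_5 with f(x, y) ≡ 0 and those with g(x, y) ≡ 0 (mod 5); the common zeros in that column are the intersection.
  x = 0: f ≡ 0 at y ∈ {4}; g ≡ 0 at y ∈ {1}; common: ∅.
  x = 1: f ≡ 0 at y ∈ ∅; g ≡ 0 at y ∈ {3}; common: ∅.
  x = 2: f ≡ 0 at y ∈ {0}; g ≡ 0 at y ∈ {0}; common: {0}.
  x = 3: f ≡ 0 at y ∈ {2}; g ≡ 0 at y ∈ {2}; common: {2}.
  x = 4: f ≡ 0 at y ∈ {2}; g ≡ 0 at y ∈ {4}; common: ∅.
Collecting: common zeros = {(2, 0), (3, 2)}, so the count is 2.
Comparison with the Bézout bound: 2 ≤ 2 = deg(f)·deg(g), as expected for curves with no common component (the bound is attained).
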